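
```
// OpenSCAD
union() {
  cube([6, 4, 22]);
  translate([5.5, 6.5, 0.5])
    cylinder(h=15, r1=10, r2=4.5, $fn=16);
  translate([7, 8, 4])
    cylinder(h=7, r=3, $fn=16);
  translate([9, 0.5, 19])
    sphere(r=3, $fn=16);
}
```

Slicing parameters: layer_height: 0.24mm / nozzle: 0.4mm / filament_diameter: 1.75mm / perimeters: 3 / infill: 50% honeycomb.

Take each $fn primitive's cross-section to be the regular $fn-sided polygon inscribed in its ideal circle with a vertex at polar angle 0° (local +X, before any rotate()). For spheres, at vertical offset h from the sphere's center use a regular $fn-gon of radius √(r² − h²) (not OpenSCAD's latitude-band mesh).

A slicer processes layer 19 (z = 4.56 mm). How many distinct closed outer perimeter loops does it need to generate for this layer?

1

At z = 4.56 mm: the cube is present — its section is the full 6×4 rectangle; the cone at (5.5, 6.5): at t=0.271 of its height the radius interpolates to r₁+(r₂−r₁)t = 8.511, giving a regular 16-gon of that circumradius; the r=3 cylinder at (7, 8) contributes a regular 16-gon of circumradius 3; the sphere at (9, 0.5) is absent (|z−center|=14.440 > r=3); Merging all regions: the regions partially overlap (shared area 51.54 mm²), so overlapping operands fuse into one piece — 1 connected region. The result has 1 disconnected region.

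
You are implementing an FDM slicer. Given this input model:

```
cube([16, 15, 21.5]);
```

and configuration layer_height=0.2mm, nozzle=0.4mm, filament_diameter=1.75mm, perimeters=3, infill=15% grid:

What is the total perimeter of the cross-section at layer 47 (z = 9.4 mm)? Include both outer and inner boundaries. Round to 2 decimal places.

At z = 9.4 mm: the cube is present — its section is the full 16×15 rectangle (perimeter 62.00 mm). Overall, the cross-section is a single solid region. Total boundary length (outer) = 62.00 mm.

62.00 mm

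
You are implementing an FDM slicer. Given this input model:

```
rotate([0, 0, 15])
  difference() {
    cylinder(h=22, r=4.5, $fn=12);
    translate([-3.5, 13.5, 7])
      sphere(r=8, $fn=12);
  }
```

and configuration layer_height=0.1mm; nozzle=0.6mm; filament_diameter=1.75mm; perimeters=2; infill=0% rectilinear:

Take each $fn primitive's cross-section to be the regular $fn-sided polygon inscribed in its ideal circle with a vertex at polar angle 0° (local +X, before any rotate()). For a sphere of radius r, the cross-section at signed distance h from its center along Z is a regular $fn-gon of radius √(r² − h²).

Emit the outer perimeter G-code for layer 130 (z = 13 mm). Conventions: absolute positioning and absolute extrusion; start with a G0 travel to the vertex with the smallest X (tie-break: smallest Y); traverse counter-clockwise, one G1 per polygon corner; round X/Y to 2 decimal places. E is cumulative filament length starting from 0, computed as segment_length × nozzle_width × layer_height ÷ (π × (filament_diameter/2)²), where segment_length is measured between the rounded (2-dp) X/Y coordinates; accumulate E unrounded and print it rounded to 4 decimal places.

At z = 13 mm: the r=4.5 cylinder contributes a regular 12-gon of circumradius 4.5; the r=8 sphere at (-3.5, 13.5) slices to a regular 12-gon of circumradius 5.292 (√(r²−h²) with h=6 from center); After the difference (first − rest): starting from the r=4.5 cylinder, the r=8 sphere at (-3.5, 13.5) misses the remaining region (no effect) — 1 connected region; (whole slice rotated 15° about Z — lengths, areas and connectivity unchanged). The outline is a single polygon with 12 vertices. Extrusion per mm of travel: 0.6 × 0.1 / (π × 0.875²) = 0.024945. Accumulating E over each segment gives final E = 0.6973.

G0 X-4.35 Y-1.16 Z13.00
G1 X-3.18 Y-3.18 E0.0582
G1 X-1.16 Y-4.35 E0.1165
G1 X1.16 Y-4.35 E0.1743
G1 X3.18 Y-3.18 E0.2326
G1 X4.35 Y-1.16 E0.2908
G1 X4.35 Y1.16 E0.3487
G1 X3.18 Y3.18 E0.4069
G1 X1.16 Y4.35 E0.4651
G1 X-1.16 Y4.35 E0.5230
G1 X-3.18 Y3.18 E0.5812
G1 X-4.35 Y1.16 E0.6395
G1 X-4.35 Y-1.16 E0.6973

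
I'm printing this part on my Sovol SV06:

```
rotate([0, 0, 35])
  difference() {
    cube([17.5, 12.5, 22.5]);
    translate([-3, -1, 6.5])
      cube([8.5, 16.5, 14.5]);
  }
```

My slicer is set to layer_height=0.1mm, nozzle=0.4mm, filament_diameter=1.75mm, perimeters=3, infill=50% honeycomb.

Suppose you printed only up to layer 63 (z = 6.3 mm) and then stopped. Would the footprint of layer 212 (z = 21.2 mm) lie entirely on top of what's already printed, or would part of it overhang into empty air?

entirely on top

Compare the two slices. At z = 6.3: the cube (footprint 17.5×12.5) is included at this height (area 218.75 mm²); the cube at (-3, -1) is not intersected at this z (z outside [6.5, 21]); Subtracting the remaining from the first: none of the subtracted shapes is present at this height, so the 17.5×12.5 cube is unchanged — area = 218.75 mm²; (whole slice rotated 35° about Z — lengths, areas and connectivity unchanged). At z = 21.2: the 17.5×12.5 cube contributes its full rectangle (area 218.75 mm²); the cube at (-3, -1) is not intersected at this z (z outside [6.5, 21]); Subtracting the remaining from the first: none of the subtracted shapes is present at this height, so the 17.5×12.5 cube is unchanged — area = 218.75 mm²; (rotated 35° about Z; rotation is an isometry so areas/perimeters/island counts are preserved). Checking containment: the cross-section at z = 21.2 is a subset of the cross-section at z = 6.3.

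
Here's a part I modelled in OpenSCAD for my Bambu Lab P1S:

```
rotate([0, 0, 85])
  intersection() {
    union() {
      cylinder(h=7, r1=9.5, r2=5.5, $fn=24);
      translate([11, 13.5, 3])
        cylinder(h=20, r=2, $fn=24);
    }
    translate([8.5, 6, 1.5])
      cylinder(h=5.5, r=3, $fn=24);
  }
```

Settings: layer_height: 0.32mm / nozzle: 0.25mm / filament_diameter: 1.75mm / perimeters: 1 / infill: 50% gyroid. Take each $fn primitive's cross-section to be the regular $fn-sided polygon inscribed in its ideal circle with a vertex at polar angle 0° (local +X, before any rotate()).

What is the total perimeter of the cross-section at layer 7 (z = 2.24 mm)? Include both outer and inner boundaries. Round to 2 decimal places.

7.24 mm

At z = 2.24 mm: the cone: at t=0.320 of its height the radius interpolates to r₁+(r₂−r₁)t = 8.220, giving a regular 24-gon of that circumradius (perimeter = 2·24·8.220·sin(180°/24) = 51.50 mm); the cylinder at (11, 13.5) is not intersected at this z (z outside [3, 23]); Taking the union: only the cone is present, so the union is just that shape — boundary = 51.50 mm; the r=3 cylinder at (8.5, 6) gives a regular 24-gon of circumradius 3 (constant along its height) (perimeter = 2·24·3.000·sin(180°/24) = 18.80 mm); Keeping only the common overlap: the r=3 cylinder at (8.5, 6) partially overlaps the result so far; clipping to the common part keeps 1.79 mm² — boundary = 7.24 mm; (whole slice rotated 85° about Z — lengths, areas and connectivity unchanged). Overall, the cross-section is a single solid region. Total boundary length (outer) = 7.24 mm.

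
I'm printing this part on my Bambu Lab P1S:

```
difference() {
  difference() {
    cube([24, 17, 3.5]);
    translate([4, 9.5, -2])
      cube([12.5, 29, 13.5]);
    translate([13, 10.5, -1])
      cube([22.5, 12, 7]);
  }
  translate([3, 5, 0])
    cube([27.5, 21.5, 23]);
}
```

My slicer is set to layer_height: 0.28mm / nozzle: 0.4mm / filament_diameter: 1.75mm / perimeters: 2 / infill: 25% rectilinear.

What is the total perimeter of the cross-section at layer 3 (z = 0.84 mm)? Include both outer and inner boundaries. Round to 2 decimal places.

82.00 mm

At z = 0.84 mm: the cube is present — its section is the full 24×17 rectangle (perimeter 82.00 mm); the cube at (4, 9.5) (footprint 12.5×29) is included at this height (perimeter 83.00 mm); the cube at (13, 10.5) is present — its section is the full 22.5×12 rectangle (perimeter 69.00 mm); Subtracting the remaining from the first: starting from the 24×17 cube, the 12.5×29 cube at (4, 9.5) partially overlaps it — only the 93.75 mm² overlap (of its 362.50 mm²) is removed, clipping the outline; the 22.5×12 cube at (13, 10.5) partially overlaps it — only the 48.75 mm² overlap (of its 270.00 mm²) is removed, clipping the outline — boundary = 84.00 mm; the cube at (3, 5) is present — its section is the full 27.5×21.5 rectangle (perimeter 98.00 mm); Taking the first minus the rest: starting from the result so far, the 27.5×21.5 cube at (3, 5) partially overlaps it — only the 109.50 mm² overlap (of its 591.25 mm²) is removed, clipping the outline — boundary = 82.00 mm. Overall, the cross-section is a single solid region. Total boundary length (outer) = 82.00 mm.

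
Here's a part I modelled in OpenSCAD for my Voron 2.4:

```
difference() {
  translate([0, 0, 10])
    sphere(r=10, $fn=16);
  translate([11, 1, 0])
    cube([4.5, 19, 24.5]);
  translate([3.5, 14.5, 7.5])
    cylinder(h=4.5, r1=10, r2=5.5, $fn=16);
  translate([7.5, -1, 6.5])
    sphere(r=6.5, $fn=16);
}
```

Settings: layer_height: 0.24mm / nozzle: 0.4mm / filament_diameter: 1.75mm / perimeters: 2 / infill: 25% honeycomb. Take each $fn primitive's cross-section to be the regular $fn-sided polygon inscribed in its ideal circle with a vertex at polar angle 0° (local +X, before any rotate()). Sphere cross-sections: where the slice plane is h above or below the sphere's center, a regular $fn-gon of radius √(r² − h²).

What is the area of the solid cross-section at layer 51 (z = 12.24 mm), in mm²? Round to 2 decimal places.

265.63 mm²

At z = 12.24 mm: the sphere: section is a regular 16-gon, circumradius = √(r²−h²) = √(10²−2.24²) = 9.746 (area = (16/2)·9.746²·sin(360°/16) = 290.79 mm²); the 4.5×19 cube at (11, 1) contributes its full rectangle (area 85.50 mm²); the cone at (3.5, 14.5) is not intersected at this z (z outside [7.5, 12]); the r=6.5 sphere at (7.5, -1) contributes a regular 16-gon of circumradius √(6.5²−5.74²) = 3.050 (area = (16/2)·3.050²·sin(360°/16) = 28.48 mm²); After the difference (first − rest): starting from the r=10 sphere (290.79 mm²), the 4.5×19 cube at (11, 1) misses the remaining region (no effect); the r=6.5 sphere at (7.5, -1) partially overlaps it — only the 25.15 mm² overlap (of its 28.48 mm²) is removed, clipping the outline — area = 265.63 mm². Overall, the cross-section is a single solid region. Net area = 265.63 mm².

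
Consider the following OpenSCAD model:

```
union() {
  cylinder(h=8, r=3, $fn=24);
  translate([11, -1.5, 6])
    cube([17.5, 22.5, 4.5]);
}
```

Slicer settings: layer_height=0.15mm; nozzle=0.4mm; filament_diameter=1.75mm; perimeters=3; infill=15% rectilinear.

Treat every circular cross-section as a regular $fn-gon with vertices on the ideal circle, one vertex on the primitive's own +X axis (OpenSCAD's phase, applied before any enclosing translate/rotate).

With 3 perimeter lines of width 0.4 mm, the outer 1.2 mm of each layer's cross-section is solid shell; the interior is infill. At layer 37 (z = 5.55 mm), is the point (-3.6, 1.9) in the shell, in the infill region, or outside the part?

outside

At z = 5.55 mm: the r=3 cylinder contributes a regular 24-gon of circumradius 3; the cube at (11, -1.5) does not reach this height (z outside [6, 10.5]); Taking the union: only the r=3 cylinder is present, so the union is just that shape — 1 connected region. Overall, the cross-section is a single solid region. The nearest boundary edge runs (-2.60, 1.50)→(-2.90, 0.78); distance from the point to it = 1.08 mm. The point is not inside any of the regions above, so it lies outside the cross-section (1.08 mm from the nearest boundary).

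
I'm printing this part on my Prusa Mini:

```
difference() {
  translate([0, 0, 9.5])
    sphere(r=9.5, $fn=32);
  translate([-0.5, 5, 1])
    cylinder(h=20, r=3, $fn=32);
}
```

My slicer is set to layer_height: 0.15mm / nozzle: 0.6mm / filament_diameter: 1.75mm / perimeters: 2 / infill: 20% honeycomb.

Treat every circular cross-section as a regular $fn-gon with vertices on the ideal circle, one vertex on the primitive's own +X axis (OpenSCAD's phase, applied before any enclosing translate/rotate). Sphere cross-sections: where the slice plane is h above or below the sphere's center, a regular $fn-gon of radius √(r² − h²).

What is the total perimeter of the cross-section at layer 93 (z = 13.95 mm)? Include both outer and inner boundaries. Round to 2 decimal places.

At z = 13.95 mm: the r=9.5 sphere slices to a regular 32-gon of circumradius 8.393 (√(r²−h²) with h=4.45 from center) (perimeter = 2·32·8.393·sin(180°/32) = 52.65 mm); the cylinder at (-0.5, 5): section is a regular 32-gon, circumradius r=3 (perimeter = 2·32·3.000·sin(180°/32) = 18.82 mm); Subtracting the remaining from the first: starting from the r=9.5 sphere, the r=3 cylinder at (-0.5, 5) lies wholly inside it (removes its full 28.09 mm² and its 18.82 mm outline becomes a hole wall) — boundary (outer + 1 inner loop) = 71.47 mm. Overall, the cross-section is one region with 1 hole. Total boundary length (outer + inner) = 71.47 mm.

71.47 mm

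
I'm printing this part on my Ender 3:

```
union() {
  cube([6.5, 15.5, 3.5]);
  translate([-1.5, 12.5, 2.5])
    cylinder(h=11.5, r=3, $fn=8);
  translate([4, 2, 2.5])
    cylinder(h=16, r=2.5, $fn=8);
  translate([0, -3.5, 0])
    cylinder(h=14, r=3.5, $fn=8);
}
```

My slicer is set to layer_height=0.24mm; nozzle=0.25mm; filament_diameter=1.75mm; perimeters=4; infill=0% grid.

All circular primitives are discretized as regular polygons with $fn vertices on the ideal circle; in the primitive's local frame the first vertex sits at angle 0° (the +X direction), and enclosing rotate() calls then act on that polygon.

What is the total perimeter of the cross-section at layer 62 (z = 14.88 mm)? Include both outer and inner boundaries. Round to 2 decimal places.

At z = 14.88 mm: the cube does not reach this height (z outside [0, 3.5]); the cylinder at (-1.5, 12.5) does not reach this height (z outside [2.5, 14]); the cylinder at (4, 2): section is a regular 8-gon, circumradius r=2.5 (perimeter = 2·8·2.500·sin(180°/8) = 15.31 mm); the cylinder at (0, -3.5) is absent (z outside [0, 14]); Merging all regions: only the r=2.5 cylinder at (4, 2) is present, so the union is just that shape — boundary = 15.31 mm. Overall, the cross-section is a single solid region. Total boundary length (outer) = 15.31 mm.

15.31 mm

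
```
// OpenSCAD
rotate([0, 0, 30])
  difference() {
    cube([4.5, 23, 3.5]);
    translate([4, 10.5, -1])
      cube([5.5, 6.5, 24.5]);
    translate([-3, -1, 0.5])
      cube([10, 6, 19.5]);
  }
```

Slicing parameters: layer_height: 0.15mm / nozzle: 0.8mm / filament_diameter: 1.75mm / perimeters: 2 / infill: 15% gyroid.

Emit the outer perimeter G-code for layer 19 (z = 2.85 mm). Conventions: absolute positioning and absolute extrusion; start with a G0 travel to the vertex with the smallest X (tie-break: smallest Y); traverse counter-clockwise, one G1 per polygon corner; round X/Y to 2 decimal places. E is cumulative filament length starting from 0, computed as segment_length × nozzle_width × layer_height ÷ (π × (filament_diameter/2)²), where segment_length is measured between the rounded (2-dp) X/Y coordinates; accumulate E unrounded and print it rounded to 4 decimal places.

G0 X-11.50 Y19.92 Z2.85
G1 X-2.50 Y4.33 E0.8981
G1 X1.40 Y6.58 E1.1227
G1 X-1.35 Y11.34 E1.3970
G1 X-1.79 Y11.09 E1.4222
G1 X-5.04 Y16.72 E1.7466
G1 X-4.60 Y16.97 E1.7718
G1 X-7.60 Y22.17 E2.0713
G1 X-11.50 Y19.92 E2.2959

At z = 2.85 mm: the cube is present — its section is the full 4.5×23 rectangle; the cube at (4, 10.5) is present — its section is the full 5.5×6.5 rectangle; the cube at (-3, -1) (footprint 10×6) is included at this height; After the difference (first − rest): starting from the 4.5×23 cube, the 5.5×6.5 cube at (4, 10.5) partially overlaps it — only the 3.25 mm² overlap (of its 35.75 mm²) is removed, clipping the outline; the 10×6 cube at (-3, -1) partially overlaps it — only the 22.50 mm² overlap (of its 60.00 mm²) is removed, clipping the outline — 1 connected region; (rotated 30° about Z; rotation is an isometry so areas/perimeters/island counts are preserved). The outline is a single polygon with 8 vertices. Extrusion per mm of travel: 0.8 × 0.15 / (π × 0.875²) = 0.049890. Accumulating E over each segment gives final E = 2.2959.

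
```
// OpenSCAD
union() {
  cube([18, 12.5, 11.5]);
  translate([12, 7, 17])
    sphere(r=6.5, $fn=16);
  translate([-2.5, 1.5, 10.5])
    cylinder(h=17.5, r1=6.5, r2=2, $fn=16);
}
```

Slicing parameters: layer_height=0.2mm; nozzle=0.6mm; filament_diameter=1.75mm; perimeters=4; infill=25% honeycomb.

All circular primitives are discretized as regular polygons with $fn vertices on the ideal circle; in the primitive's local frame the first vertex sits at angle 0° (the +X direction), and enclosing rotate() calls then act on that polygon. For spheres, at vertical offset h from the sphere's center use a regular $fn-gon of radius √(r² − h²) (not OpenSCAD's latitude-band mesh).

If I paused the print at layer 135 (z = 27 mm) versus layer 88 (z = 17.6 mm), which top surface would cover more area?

layer 88 (z = 17.6 mm)

Layer 135 (z = 27): the cube is not intersected at this z (z outside [0, 11.5]); the sphere at (12, 7) is absent (|z−center|=10.000 > r=6.5); the cone at (-2.5, 1.5): at t=0.943 of its height the radius interpolates to r₁+(r₂−r₁)t = 2.257, giving a regular 16-gon of that circumradius (area = (16/2)·2.257²·sin(360°/16) = 15.60 mm²); Combining (union): only the cone at (-2.5, 1.5) is present, so the union is just that shape — area = 15.60 mm². So its area = 15.60 mm². Layer 88 (z = 17.6): the cube is not intersected at this z (z outside [0, 11.5]); the r=6.5 sphere at (12, 7) contributes a regular 16-gon of circumradius √(6.5²−0.6²) = 6.472 (area = (16/2)·6.472²·sin(360°/16) = 128.24 mm²); the cone at (-2.5, 1.5) contributes a regular 16-gon of circumradius 4.674 (interpolated between r1=6.5 and r2=2 at t=0.406) (area = (16/2)·4.674²·sin(360°/16) = 66.89 mm²); Combining (union): the 2 present regions are separate (no shared area or edge), so areas and boundary lengths simply add and each stays a separate island — area = 195.13 mm². So its area = 195.13 mm². Layer 88 is larger (195.13 vs 15.60 mm²).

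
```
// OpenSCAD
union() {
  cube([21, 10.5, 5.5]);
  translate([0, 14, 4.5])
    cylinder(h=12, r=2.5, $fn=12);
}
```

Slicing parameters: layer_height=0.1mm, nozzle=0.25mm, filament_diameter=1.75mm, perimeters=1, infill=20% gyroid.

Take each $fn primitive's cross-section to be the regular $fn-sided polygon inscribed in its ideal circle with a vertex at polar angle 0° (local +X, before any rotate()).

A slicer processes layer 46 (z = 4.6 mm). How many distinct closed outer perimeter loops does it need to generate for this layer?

At z = 4.6 mm: the cube is present — its section is the full 21×10.5 rectangle; the cylinder at (0, 14): section is a regular 12-gon, circumradius r=2.5; Combining (union): the 2 present regions are separate (no shared area or edge), so areas and boundary lengths simply add and each stays a separate island — 2 connected regions. The result has 2 disconnected regions.

2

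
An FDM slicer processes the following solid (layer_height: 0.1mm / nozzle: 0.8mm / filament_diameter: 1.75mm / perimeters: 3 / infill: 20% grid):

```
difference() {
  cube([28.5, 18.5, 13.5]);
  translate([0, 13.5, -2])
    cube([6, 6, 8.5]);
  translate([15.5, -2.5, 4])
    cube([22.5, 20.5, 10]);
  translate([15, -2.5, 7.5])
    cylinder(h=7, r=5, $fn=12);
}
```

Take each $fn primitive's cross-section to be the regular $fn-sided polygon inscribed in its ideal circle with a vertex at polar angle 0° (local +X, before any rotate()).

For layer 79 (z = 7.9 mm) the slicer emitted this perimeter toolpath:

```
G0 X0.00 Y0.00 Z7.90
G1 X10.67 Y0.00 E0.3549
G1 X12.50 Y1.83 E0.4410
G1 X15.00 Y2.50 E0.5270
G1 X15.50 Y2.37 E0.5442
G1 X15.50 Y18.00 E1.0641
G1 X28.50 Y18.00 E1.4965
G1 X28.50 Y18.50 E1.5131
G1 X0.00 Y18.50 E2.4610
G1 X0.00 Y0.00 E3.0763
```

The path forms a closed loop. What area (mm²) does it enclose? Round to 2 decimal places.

Apply the shoelace formula to the sequence of (X, Y) vertices; enclosed area = 284.95 mm².

284.95 mm²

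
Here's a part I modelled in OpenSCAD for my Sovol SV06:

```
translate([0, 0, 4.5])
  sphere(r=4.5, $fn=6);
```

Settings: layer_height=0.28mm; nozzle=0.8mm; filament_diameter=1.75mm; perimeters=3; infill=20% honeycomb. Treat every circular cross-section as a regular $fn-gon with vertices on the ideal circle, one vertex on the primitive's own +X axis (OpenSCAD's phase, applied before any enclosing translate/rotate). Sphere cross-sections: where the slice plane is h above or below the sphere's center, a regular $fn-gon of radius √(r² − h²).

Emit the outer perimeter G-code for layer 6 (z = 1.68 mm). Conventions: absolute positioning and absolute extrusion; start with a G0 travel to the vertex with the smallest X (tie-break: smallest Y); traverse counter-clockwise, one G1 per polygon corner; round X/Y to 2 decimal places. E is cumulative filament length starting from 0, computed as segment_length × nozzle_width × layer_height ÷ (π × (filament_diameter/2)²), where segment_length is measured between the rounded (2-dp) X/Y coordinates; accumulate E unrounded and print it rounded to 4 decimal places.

G0 X-3.51 Y0.00 Z1.68
G1 X-1.75 Y-3.04 E0.3271
G1 X1.75 Y-3.04 E0.6531
G1 X3.51 Y0.00 E0.9802
G1 X1.75 Y3.04 E1.3074
G1 X-1.75 Y3.04 E1.6333
G1 X-3.51 Y0.00 E1.9604

At z = 1.68 mm: the r=4.5 sphere contributes a regular 6-gon of circumradius √(4.5²−2.82²) = 3.507. The outline is a single polygon with 6 vertices. Extrusion per mm of travel: 0.8 × 0.28 / (π × 0.875²) = 0.093128. Accumulating E over each segment gives final E = 1.9604.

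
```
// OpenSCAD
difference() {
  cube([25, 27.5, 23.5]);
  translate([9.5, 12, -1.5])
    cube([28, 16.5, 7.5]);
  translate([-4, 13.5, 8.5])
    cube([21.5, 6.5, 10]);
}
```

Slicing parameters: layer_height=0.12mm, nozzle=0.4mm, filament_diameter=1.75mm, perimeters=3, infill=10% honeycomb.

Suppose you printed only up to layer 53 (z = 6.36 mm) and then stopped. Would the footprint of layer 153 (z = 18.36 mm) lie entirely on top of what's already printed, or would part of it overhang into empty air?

Compare the two slices. At z = 6.36: the cube (footprint 25×27.5) is included at this height (area 687.50 mm²); the cube at (9.5, 12) is absent (z outside [-1.5, 6]); the cube at (-4, 13.5) is not intersected at this z (z outside [8.5, 18.5]); Taking the first minus the rest: none of the subtracted shapes is present at this height, so the 25×27.5 cube is unchanged — area = 687.50 mm². At z = 18.36: the cube (footprint 25×27.5) is included at this height (area 687.50 mm²); the cube at (9.5, 12) is absent (z outside [-1.5, 6]); the cube at (-4, 13.5) is present — its section is the full 21.5×6.5 rectangle (area 139.75 mm²); Taking the first minus the rest: starting from the 25×27.5 cube (687.50 mm²), the 21.5×6.5 cube at (-4, 13.5) partially overlaps it — only the 113.75 mm² overlap (of its 139.75 mm²) is removed, clipping the outline — area = 573.75 mm². Checking containment: the cross-section at z = 18.36 is a subset of the cross-section at z = 6.36.

entirely on top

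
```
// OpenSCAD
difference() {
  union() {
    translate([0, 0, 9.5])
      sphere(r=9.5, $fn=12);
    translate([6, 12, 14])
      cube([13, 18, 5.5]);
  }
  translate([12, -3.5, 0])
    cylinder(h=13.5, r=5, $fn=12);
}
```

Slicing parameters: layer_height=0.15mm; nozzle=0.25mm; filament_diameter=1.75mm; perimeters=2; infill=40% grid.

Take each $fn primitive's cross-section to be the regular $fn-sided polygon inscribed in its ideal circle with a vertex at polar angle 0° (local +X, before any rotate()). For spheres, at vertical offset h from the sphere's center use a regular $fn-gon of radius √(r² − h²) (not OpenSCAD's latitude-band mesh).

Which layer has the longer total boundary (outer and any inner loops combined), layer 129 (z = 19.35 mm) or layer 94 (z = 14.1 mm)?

Layer 129 (z = 19.35): the sphere does not reach this height (|z−center|=9.850 > r=9.5); the cube at (6, 12) (footprint 13×18) is included at this height (perimeter 62.00 mm); Combining (union): only the 13×18 cube at (6, 12) is present, so the union is just that shape — boundary = 62.00 mm; the cylinder at (12, -3.5) does not reach this height (z outside [0, 13.5]); Taking the first minus the rest: none of the subtracted shapes is present at this height, so that combined region is unchanged — boundary = 62.00 mm. So its perimeter = 62.00 mm. Layer 94 (z = 14.1): the r=9.5 sphere contributes a regular 12-gon of circumradius √(9.5²−4.6²) = 8.312 (perimeter = 2·12·8.312·sin(180°/12) = 51.63 mm); the cube at (6, 12) is present — its section is the full 13×18 rectangle (perimeter 62.00 mm); Combining (union): the 2 present regions are separate (no shared area or edge), so areas and boundary lengths simply add and each stays a separate island — boundary = 113.63 mm; the cylinder at (12, -3.5) does not reach this height (z outside [0, 13.5]); Taking the first minus the rest: none of the subtracted shapes is present at this height, so the result so far is unchanged — boundary = 113.63 mm. So its perimeter = 113.63 mm. Layer 94 is larger (113.63 vs 62.00 mm).

layer 94 (z = 14.1 mm)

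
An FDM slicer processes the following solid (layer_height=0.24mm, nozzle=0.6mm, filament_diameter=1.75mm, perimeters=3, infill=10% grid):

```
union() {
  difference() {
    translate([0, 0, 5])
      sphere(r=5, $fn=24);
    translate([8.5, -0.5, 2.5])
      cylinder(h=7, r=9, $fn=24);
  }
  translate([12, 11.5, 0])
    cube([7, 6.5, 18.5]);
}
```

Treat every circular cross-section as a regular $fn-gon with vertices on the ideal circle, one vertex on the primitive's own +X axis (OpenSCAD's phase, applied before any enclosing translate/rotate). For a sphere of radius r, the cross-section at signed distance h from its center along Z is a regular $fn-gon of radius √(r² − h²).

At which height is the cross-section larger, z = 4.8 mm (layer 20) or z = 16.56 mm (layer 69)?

Layer 20 (z = 4.8): the r=5 sphere contributes a regular 24-gon of circumradius √(5²−0.2²) = 4.996 (area = (24/2)·4.996²·sin(360°/24) = 77.52 mm²); the r=9 cylinder at (8.5, -0.5) contributes a regular 24-gon of circumradius 9 (area = (24/2)·9.000²·sin(360°/24) = 251.57 mm²); After the difference (first − rest): starting from the r=5 sphere (77.52 mm²), the r=9 cylinder at (8.5, -0.5) partially overlaps it — only the 38.34 mm² overlap (of its 251.57 mm²) is removed, clipping the outline — area = 39.18 mm²; the 7×6.5 cube at (12, 11.5) contributes its full rectangle (area 45.50 mm²); Taking the union: the 2 present regions are separate (no shared area or edge), so areas and boundary lengths simply add and each stays a separate island — area = 84.68 mm². So its area = 84.68 mm². Layer 69 (z = 16.56): the sphere does not reach this height (|z−center|=11.560 > r=5); the cylinder at (8.5, -0.5) is not intersected at this z (z outside [2.5, 9.5]); Taking the first minus the rest: the first operand is absent here, so nothing remains; the cube at (12, 11.5) is present — its section is the full 7×6.5 rectangle (area 45.50 mm²); Combining (union): only the 7×6.5 cube at (12, 11.5) is present, so the union is just that shape — area = 45.50 mm². So its area = 45.50 mm². Layer 20 is larger (84.68 vs 45.50 mm²).

layer 20 (z = 4.8 mm)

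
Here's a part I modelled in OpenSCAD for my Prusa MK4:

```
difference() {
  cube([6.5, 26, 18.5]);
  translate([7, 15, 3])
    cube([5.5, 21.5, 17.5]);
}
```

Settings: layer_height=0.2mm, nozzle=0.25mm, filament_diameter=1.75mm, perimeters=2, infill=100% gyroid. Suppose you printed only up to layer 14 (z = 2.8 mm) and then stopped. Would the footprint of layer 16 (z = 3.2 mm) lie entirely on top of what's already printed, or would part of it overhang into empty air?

Compare the two slices. At z = 2.8: the cube (footprint 6.5×26) is included at this height (area 169.00 mm²); the cube at (7, 15) does not reach this height (z outside [3, 20.5]); After the difference (first − rest): none of the subtracted shapes is present at this height, so the 6.5×26 cube is unchanged — area = 169.00 mm². At z = 3.2: the 6.5×26 cube contributes its full rectangle (area 169.00 mm²); the cube at (7, 15) is present — its section is the full 5.5×21.5 rectangle (area 118.25 mm²); Subtracting the remaining from the first: starting from the 6.5×26 cube (169.00 mm²), the 5.5×21.5 cube at (7, 15) misses the remaining region (no effect) — area = 169.00 mm². Checking containment: the cross-section at z = 3.2 is a subset of the cross-section at z = 2.8.

entirely on top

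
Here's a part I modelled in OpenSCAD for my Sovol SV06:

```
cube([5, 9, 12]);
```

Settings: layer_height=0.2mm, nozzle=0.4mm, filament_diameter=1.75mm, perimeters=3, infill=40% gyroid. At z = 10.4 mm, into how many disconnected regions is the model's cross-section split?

At z = 10.4 mm: the cube (footprint 5×9) is included at this height. The result has 1 disconnected region.

1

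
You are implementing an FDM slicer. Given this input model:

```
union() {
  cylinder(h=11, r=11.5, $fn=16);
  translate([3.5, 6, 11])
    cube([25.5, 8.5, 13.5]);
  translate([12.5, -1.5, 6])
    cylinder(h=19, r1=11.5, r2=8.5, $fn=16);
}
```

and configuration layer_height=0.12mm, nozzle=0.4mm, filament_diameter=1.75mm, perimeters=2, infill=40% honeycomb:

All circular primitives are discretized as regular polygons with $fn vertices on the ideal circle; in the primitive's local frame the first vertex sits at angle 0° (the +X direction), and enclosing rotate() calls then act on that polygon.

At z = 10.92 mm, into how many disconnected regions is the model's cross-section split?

1

At z = 10.92 mm: the r=11.5 cylinder contributes a regular 16-gon of circumradius 11.5; the cube at (3.5, 6) is absent (z outside [11, 24.5]); the cone at (12.5, -1.5) (r1=11.5→r2=8.5) has section circumradius 10.723 here — a regular 16-gon; Merging all regions: the regions partially overlap (shared area 117.66 mm²), so overlapping operands fuse into one piece — 1 connected region. The result has 1 disconnected region.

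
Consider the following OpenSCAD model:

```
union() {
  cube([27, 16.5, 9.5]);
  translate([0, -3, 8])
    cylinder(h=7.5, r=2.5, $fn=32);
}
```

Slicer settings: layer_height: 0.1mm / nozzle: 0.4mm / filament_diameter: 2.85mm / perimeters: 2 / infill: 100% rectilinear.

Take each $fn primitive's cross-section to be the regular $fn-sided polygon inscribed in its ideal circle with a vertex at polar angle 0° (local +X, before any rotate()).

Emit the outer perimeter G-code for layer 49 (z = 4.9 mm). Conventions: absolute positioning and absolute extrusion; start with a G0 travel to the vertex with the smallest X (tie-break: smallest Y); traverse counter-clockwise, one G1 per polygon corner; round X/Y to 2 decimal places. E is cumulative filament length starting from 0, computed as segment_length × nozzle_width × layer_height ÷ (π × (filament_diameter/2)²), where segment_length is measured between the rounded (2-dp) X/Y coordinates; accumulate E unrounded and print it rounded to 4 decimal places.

At z = 4.9 mm: the cube is present — its section is the full 27×16.5 rectangle; the cylinder at (0, -3) is not intersected at this z (z outside [8, 15.5]); Taking the union: only the 27×16.5 cube is present, so the union is just that shape — 1 connected region. The outline is a single polygon with 4 vertices. Extrusion per mm of travel: 0.4 × 0.1 / (π × 1.425²) = 0.006270. Accumulating E over each segment gives final E = 0.5455.

G0 X0.00 Y0.00 Z4.90
G1 X27.00 Y0.00 E0.1693
G1 X27.00 Y16.50 E0.2728
G1 X0.00 Y16.50 E0.4420
G1 X0.00 Y0.00 E0.5455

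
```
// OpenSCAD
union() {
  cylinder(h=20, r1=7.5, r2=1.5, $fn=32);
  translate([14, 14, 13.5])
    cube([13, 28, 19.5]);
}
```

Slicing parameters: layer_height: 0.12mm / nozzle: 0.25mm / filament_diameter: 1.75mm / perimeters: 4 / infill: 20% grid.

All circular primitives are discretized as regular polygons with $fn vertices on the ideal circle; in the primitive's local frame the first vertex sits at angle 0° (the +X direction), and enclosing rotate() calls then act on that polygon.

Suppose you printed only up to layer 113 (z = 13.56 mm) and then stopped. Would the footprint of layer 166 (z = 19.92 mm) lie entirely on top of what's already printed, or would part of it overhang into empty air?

entirely on top

Compare the two slices. At z = 13.56: the cone contributes a regular 32-gon of circumradius 3.432 (interpolated between r1=7.5 and r2=1.5 at t=0.678) (area = (32/2)·3.432²·sin(360°/32) = 36.77 mm²); the 13×28 cube at (14, 14) contributes its full rectangle (area 364.00 mm²); Merging all regions: the 2 present regions are separate (no shared area or edge), so areas and boundary lengths simply add and each stays a separate island — area = 400.77 mm². At z = 19.92: the cone: at t=0.996 of its height the radius interpolates to r₁+(r₂−r₁)t = 1.524, giving a regular 32-gon of that circumradius (area = (32/2)·1.524²·sin(360°/32) = 7.25 mm²); the cube at (14, 14) is present — its section is the full 13×28 rectangle (area 364.00 mm²); Combining (union): the 2 present regions are separate (no shared area or edge), so areas and boundary lengths simply add and each stays a separate island — area = 371.25 mm². Checking containment: the cross-section at z = 19.92 is a subset of the cross-section at z = 13.56.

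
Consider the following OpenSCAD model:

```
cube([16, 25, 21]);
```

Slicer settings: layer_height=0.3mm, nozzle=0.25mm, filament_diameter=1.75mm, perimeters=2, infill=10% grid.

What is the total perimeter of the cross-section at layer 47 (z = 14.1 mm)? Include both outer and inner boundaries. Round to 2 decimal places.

At z = 14.1 mm: the cube is present — its section is the full 16×25 rectangle (perimeter 82.00 mm). Overall, the cross-section is a single solid region. Total boundary length (outer) = 82.00 mm.

82.00 mm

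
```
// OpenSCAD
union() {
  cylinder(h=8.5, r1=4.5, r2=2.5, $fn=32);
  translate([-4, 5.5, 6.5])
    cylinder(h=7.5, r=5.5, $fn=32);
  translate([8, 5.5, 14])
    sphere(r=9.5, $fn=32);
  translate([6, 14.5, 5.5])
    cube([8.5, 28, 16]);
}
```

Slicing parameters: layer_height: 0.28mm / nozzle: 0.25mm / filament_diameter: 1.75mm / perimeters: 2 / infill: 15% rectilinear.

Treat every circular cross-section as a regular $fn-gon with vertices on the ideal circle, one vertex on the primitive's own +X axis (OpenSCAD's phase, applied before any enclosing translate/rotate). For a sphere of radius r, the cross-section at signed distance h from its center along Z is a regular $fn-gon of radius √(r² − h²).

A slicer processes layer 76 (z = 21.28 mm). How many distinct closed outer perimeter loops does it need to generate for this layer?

2

At z = 21.28 mm: the cone is absent (z outside [0, 8.5]); the cylinder at (-4, 5.5) is absent (z outside [6.5, 14]); the r=9.5 sphere at (8, 5.5) contributes a regular 32-gon of circumradius √(9.5²−7.28²) = 6.103; the 8.5×28 cube at (6, 14.5) contributes its full rectangle; Merging all regions: the 2 present regions are separate (no shared area or edge), so areas and boundary lengths simply add and each stays a separate island — 2 connected regions. The result has 2 disconnected regions.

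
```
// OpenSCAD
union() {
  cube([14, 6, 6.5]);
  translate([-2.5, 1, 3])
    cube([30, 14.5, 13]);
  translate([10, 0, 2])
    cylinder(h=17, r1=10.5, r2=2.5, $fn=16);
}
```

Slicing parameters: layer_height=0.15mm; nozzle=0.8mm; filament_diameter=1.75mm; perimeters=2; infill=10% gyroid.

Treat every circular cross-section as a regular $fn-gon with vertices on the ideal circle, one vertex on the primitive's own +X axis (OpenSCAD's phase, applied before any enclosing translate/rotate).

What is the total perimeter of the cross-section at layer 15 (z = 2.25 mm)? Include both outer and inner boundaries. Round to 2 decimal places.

At z = 2.25 mm: the 14×6 cube contributes its full rectangle (perimeter 40.00 mm); the cube at (-2.5, 1) is absent (z outside [3, 16]); the cone at (10, 0): at t=0.015 of its height the radius interpolates to r₁+(r₂−r₁)t = 10.382, giving a regular 16-gon of that circumradius (perimeter = 2·16·10.382·sin(180°/16) = 64.82 mm); Merging all regions: the regions partially overlap (shared area 81.38 mm²), so the edge portions inside another operand are dropped and the merged outline is re-measured after clipping — boundary = 66.13 mm. Overall, the cross-section is a single solid region. Total boundary length (outer) = 66.13 mm.

66.13 mm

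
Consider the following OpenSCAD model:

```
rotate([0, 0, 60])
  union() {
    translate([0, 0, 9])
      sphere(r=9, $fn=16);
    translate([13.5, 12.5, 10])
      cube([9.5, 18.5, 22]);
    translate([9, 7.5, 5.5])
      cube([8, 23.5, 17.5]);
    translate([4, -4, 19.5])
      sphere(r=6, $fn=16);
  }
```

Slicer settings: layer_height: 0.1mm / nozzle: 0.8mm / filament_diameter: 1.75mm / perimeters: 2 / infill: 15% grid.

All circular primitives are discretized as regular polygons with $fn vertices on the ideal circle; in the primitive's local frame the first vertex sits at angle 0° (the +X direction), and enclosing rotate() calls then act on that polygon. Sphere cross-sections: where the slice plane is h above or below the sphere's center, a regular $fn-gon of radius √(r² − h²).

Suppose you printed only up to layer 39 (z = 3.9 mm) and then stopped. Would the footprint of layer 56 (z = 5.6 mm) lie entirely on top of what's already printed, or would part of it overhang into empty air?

Compare the two slices. At z = 3.9: the r=9 sphere contributes a regular 16-gon of circumradius √(9²−5.1²) = 7.416 (area = (16/2)·7.416²·sin(360°/16) = 168.35 mm²); the cube at (13.5, 12.5) is not intersected at this z (z outside [10, 32]); the cube at (9, 7.5) is not intersected at this z (z outside [5.5, 23]); the sphere at (4, -4) is not intersected at this z (|z−center|=15.600 > r=6); Combining (union): only the r=9 sphere is present, so the union is just that shape — area = 168.35 mm²; (whole slice rotated 60° about Z — lengths, areas and connectivity unchanged). At z = 5.6: the r=9 sphere contributes a regular 16-gon of circumradius √(9²−3.4²) = 8.333 (area = (16/2)·8.333²·sin(360°/16) = 212.59 mm²); the cube at (13.5, 12.5) does not reach this height (z outside [10, 32]); the cube at (9, 7.5) is present — its section is the full 8×23.5 rectangle (area 188.00 mm²); the sphere at (4, -4) is absent (|z−center|=13.900 > r=6); Combining (union): the 2 present regions are separate (no shared area or edge), so areas and boundary lengths simply add and each stays a separate island — area = 400.59 mm²; (rotated 60° about Z; rotation is an isometry so areas/perimeters/island counts are preserved). Checking containment: at z = 5.6 the cross-section extends beyond the z = 3.9 cross-section by about 232.24 mm².

part overhangs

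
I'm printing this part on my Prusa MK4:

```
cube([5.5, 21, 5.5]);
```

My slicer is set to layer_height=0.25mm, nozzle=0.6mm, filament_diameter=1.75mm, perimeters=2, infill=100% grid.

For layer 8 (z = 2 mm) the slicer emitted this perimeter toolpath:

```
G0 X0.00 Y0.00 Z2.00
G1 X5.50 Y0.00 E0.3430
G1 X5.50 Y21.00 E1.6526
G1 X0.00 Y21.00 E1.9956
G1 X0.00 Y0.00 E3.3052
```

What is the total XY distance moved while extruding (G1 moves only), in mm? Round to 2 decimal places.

Sum the Euclidean lengths of each G1 segment: total = 53.00 mm.

53.00 mm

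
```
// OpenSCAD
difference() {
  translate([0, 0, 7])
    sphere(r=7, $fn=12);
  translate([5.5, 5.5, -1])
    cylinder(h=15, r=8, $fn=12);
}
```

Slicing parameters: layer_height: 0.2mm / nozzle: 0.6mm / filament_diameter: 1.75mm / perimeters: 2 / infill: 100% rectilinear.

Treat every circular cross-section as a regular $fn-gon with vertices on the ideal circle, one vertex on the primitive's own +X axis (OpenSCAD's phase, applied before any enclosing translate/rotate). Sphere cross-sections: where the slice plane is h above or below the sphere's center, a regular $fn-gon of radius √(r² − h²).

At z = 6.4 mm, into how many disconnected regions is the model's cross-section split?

At z = 6.4 mm: the sphere: section is a regular 12-gon, circumradius = √(r²−h²) = √(7²−0.6²) = 6.974; the r=8 cylinder at (5.5, 5.5) gives a regular 12-gon of circumradius 8 (constant along its height); Taking the first minus the rest: starting from the r=7 sphere, the r=8 cylinder at (5.5, 5.5) partially overlaps it — only the 59.74 mm² overlap (of its 192.00 mm²) is removed, clipping the outline — 1 connected region. The result has 1 disconnected region.

1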